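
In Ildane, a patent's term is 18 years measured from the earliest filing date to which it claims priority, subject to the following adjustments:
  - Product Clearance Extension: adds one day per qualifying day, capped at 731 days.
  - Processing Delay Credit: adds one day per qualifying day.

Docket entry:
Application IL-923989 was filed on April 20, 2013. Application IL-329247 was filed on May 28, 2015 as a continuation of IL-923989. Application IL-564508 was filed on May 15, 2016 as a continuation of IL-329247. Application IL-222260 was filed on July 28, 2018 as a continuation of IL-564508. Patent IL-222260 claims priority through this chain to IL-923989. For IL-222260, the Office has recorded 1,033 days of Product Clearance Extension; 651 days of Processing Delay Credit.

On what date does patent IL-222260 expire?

January 31, 2035

Earliest priority filing: 20 April 2013.
Base term: 20 April 2013 + 18 years → 20 April 2031.
Product Clearance Extension: 1033 days claimed exceeds the 731-day cap, so +731 days → 20 April 2033.
Processing Delay Credit: +651 days → 31 January 2035.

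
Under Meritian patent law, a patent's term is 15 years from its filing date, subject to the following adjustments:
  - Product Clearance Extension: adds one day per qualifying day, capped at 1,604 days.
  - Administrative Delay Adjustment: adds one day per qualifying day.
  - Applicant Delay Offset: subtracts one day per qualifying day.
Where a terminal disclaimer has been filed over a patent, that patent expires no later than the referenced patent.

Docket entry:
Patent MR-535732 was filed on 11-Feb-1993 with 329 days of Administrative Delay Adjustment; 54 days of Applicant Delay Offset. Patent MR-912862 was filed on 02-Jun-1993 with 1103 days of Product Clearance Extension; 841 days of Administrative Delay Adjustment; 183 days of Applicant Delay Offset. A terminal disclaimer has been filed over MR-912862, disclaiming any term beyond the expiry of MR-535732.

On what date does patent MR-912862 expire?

2008-11-12

Natural term of MR-912862:
  Base: filing + 15 years → 2 June 2008.
  Product Clearance Extension: 1103 days (within the 1604-day cap) → +1103 days → 10 June 2011.
  Administrative Delay Adjustment: +841 days → 28 September 2013.
  Applicant Delay Offset: −183 days → 29 March 2013.
Expiry of referenced patent MR-535732:
  Base: filing + 15 years → 11 February 2008.
  Administrative Delay Adjustment: +329 days → 5 January 2009.
  Applicant Delay Offset: −54 days → 12 November 2008.
Terminal disclaimer: MR-912862 expires on the earlier of 29 March 2013 and 12 November 2008.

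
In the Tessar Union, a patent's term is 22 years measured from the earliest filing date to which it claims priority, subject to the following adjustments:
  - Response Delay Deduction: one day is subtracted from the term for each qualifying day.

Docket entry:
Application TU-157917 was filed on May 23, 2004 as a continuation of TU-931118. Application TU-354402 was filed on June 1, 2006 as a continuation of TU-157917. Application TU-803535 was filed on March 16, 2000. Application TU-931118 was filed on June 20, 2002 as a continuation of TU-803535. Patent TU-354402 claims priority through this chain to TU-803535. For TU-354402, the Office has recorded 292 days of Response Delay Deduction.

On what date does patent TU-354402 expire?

2021-05-28

Earliest priority filing: 16 March 2000.
Base term: 16 March 2000 + 22 years → 16 March 2022.
Response Delay Deduction: −292 days → 28 May 2021.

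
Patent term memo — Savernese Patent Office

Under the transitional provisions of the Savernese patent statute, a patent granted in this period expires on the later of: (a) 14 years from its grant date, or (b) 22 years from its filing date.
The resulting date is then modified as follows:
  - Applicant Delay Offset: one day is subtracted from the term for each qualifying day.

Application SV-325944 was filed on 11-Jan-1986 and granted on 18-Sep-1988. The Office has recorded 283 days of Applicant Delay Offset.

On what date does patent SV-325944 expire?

(a) grant + 14 years → 18 September 2002.
(b) filing + 22 years → 11 January 2008.
Later of the two: 11 January 2008.
Applicant Delay Offset: −283 days → 3 April 2007.

2007-04-03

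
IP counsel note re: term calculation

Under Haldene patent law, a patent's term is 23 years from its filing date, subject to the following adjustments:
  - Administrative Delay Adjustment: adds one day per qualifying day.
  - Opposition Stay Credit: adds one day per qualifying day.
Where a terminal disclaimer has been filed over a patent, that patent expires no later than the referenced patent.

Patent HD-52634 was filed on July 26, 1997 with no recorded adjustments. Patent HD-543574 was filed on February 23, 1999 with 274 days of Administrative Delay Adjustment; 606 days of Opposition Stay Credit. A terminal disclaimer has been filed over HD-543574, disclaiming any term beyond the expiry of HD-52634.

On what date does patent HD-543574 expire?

2020-07-26

Natural term of HD-543574:
  Base: filing + 23 years → 23 February 2022.
  Administrative Delay Adjustment: +274 days → 24 November 2022.
  Opposition Stay Credit: +606 days → 22 July 2024.
Expiry of referenced patent HD-52634:
  Base: filing + 23 years → 26 July 2020.
Terminal disclaimer: HD-543574 expires on the earlier of 22 July 2024 and 26 July 2020.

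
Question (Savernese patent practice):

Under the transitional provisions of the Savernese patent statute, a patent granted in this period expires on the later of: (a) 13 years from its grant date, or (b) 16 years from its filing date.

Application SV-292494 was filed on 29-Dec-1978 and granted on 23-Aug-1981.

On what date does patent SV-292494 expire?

1994-12-29

(a) grant + 13 years → 23 August 1994.
(b) filing + 16 years → 29 December 1994.
Later of the two: 29 December 1994.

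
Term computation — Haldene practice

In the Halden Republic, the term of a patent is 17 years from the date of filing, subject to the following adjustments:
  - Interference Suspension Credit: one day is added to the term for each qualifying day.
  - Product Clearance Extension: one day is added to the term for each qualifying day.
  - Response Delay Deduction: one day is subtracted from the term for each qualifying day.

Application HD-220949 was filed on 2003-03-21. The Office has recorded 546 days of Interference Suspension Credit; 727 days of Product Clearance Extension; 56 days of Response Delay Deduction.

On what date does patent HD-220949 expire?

Base term: filing date + 17 years → 21 March 2020.
Interference Suspension Credit: +546 days → 18 September 2021.
Product Clearance Extension: +727 days → 15 September 2023.
Response Delay Deduction: −56 days → 21 July 2023.

July 21, 2023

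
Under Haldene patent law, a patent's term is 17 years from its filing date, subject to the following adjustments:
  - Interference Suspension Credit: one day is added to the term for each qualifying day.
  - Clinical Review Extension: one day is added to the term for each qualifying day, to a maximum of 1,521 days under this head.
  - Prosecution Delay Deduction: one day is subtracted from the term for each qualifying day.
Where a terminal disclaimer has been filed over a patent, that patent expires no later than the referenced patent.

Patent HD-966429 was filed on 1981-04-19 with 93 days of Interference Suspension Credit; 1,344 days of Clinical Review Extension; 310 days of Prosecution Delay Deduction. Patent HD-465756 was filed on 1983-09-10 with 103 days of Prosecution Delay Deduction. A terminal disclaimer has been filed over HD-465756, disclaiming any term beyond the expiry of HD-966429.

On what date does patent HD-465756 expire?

Natural term of HD-465756:
  Base: filing + 17 years → 10 September 2000.
  Prosecution Delay Deduction: −103 days → 30 May 2000.
Expiry of referenced patent HD-966429:
  Base: filing + 17 years → 19 April 1998.
  Interference Suspension Credit: +93 days → 21 July 1998.
  Clinical Review Extension: 1344 days (within the 1521-day cap) → +1344 days → 26 March 2002.
  Prosecution Delay Deduction: −310 days → 20 May 2001.
Terminal disclaimer: HD-465756 expires on the earlier of 30 May 2000 and 20 May 2001.

May 30, 2000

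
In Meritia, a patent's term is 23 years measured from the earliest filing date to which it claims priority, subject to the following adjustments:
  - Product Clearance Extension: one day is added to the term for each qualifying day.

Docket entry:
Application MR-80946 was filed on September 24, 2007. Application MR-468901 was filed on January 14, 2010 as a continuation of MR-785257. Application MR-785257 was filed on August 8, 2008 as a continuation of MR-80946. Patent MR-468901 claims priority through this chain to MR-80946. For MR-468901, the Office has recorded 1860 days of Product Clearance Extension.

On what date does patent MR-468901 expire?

Earliest priority filing: 24 September 2007.
Base term: 24 September 2007 + 23 years → 24 September 2030.
Product Clearance Extension: +1860 days → 28 October 2035.

October 28, 2035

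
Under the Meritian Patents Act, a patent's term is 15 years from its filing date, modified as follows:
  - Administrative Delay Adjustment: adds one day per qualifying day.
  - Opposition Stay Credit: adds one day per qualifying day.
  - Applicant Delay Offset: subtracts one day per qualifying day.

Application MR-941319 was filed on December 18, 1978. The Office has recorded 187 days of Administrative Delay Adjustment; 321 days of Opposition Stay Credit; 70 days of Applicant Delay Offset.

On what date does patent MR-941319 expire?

Base term: filing date + 15 years → 18 December 1993.
Administrative Delay Adjustment: +187 days → 23 June 1994.
Opposition Stay Credit: +321 days → 10 May 1995.
Applicant Delay Offset: −70 days → 1 March 1995.

1995-03-01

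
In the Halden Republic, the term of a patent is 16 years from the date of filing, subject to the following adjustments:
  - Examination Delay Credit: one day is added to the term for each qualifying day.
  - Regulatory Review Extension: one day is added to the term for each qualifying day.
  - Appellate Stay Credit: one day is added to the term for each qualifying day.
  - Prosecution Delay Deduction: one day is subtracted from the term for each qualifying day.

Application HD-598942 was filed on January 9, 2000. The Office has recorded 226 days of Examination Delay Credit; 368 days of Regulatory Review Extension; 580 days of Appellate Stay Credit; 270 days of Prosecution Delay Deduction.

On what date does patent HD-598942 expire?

July 1, 2018

Base term: filing date + 16 years → 9 January 2016.
Examination Delay Credit: +226 days → 22 August 2016.
Regulatory Review Extension: +368 days → 25 August 2017.
Appellate Stay Credit: +580 days → 28 March 2019.
Prosecution Delay Deduction: −270 days → 1 July 2018.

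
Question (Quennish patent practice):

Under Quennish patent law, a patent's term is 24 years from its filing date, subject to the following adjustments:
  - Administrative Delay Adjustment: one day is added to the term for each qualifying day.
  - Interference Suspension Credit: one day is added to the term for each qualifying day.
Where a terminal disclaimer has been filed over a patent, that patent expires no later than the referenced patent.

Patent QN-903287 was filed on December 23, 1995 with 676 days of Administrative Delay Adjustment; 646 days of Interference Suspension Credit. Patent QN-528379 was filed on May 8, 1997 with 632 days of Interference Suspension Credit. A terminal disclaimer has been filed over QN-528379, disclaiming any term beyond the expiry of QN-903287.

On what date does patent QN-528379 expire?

Natural term of QN-528379:
  Base: filing + 24 years → 8 May 2021.
  Interference Suspension Credit: +632 days → 30 January 2023.
Expiry of referenced patent QN-903287:
  Base: filing + 24 years → 23 December 2019.
  Administrative Delay Adjustment: +676 days → 29 October 2021.
  Interference Suspension Credit: +646 days → 6 August 2023.
Terminal disclaimer: QN-528379 expires on the earlier of 30 January 2023 and 6 August 2023.

January 30, 2023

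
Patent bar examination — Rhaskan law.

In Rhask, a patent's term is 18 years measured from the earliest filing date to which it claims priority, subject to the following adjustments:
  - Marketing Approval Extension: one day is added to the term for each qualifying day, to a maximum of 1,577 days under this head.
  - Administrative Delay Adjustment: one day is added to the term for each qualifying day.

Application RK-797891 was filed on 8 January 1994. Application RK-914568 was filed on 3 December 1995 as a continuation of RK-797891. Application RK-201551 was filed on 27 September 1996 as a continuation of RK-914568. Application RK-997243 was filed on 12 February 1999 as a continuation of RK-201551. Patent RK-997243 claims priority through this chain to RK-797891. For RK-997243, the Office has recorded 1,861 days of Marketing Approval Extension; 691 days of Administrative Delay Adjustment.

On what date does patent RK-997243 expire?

March 25, 2018

Earliest priority filing: 8 January 1994.
Base term: 8 January 1994 + 18 years → 8 January 2012.
Marketing Approval Extension: 1861 days claimed exceeds the 1577-day cap, so +1577 days → 3 May 2016.
Administrative Delay Adjustment: +691 days → 25 March 2018.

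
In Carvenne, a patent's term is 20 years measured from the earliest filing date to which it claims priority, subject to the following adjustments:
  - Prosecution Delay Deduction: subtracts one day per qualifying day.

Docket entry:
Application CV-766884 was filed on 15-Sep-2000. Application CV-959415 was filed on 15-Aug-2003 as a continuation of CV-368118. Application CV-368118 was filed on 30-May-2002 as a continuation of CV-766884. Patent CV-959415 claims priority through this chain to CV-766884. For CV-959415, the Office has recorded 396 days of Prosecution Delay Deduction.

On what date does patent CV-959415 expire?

2019-08-16

Earliest priority filing: 15 September 2000.
Base term: 15 September 2000 + 20 years → 15 September 2020.
Prosecution Delay Deduction: −396 days → 16 August 2019.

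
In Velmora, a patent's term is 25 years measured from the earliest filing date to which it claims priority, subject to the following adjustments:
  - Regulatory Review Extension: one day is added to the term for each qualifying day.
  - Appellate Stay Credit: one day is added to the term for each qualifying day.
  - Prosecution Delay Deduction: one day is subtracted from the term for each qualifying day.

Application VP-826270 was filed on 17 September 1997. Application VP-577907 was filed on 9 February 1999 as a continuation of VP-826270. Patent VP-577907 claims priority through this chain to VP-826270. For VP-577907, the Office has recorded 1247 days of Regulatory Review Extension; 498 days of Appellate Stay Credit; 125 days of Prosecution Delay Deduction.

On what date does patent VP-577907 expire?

Earliest priority filing: 17 September 1997.
Base term: 17 September 1997 + 25 years → 17 September 2022.
Regulatory Review Extension: +1247 days → 15 February 2026.
Appellate Stay Credit: +498 days → 28 June 2027.
Prosecution Delay Deduction: −125 days → 23 February 2027.

February 23, 2027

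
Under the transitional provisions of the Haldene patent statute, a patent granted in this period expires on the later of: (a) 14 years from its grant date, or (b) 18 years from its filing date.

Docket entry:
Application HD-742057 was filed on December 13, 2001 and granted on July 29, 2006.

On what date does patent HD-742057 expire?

(a) grant + 14 years → 29 July 2020.
(b) filing + 18 years → 13 December 2019.
Later of the two: 29 July 2020.

2020-07-29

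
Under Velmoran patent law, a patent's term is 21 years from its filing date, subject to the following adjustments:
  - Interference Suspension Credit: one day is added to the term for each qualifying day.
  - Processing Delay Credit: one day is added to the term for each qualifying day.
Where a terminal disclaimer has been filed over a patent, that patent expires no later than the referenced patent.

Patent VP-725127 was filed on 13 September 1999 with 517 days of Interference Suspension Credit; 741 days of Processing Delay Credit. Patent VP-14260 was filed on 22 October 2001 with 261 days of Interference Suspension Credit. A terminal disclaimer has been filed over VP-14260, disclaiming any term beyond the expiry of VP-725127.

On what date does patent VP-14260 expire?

2023-07-10

Natural term of VP-14260:
  Base: filing + 21 years → 22 October 2022.
  Interference Suspension Credit: +261 days → 10 July 2023.
Expiry of referenced patent VP-725127:
  Base: filing + 21 years → 13 September 2020.
  Interference Suspension Credit: +517 days → 12 February 2022.
  Processing Delay Credit: +741 days → 23 February 2024.
Terminal disclaimer: VP-14260 expires on the earlier of 10 July 2023 and 23 February 2024.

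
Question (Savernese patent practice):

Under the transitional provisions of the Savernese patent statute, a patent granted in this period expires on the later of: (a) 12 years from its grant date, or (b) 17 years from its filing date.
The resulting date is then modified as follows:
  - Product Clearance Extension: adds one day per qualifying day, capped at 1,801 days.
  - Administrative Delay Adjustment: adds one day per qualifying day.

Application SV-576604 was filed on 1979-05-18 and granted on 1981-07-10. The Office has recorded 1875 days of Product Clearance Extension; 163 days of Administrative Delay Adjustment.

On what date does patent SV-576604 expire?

2001-10-03

(a) grant + 12 years → 10 July 1993.
(b) filing + 17 years → 18 May 1996.
Later of the two: 18 May 1996.
Product Clearance Extension: 1875 days claimed exceeds the 1801-day cap, so +1801 days → 23 April 2001.
Administrative Delay Adjustment: +163 days → 3 October 2001.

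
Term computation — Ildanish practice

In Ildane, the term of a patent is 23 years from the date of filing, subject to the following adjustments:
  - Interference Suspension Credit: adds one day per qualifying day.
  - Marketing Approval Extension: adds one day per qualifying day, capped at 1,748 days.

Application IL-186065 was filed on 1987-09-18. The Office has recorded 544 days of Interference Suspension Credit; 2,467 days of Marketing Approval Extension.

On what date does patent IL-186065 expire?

Base term: filing date + 23 years → 18 September 2010.
Interference Suspension Credit: +544 days → 15 March 2012.
Marketing Approval Extension: 2467 days claimed exceeds the 1748-day cap, so +1748 days → 27 December 2016.

2016-12-27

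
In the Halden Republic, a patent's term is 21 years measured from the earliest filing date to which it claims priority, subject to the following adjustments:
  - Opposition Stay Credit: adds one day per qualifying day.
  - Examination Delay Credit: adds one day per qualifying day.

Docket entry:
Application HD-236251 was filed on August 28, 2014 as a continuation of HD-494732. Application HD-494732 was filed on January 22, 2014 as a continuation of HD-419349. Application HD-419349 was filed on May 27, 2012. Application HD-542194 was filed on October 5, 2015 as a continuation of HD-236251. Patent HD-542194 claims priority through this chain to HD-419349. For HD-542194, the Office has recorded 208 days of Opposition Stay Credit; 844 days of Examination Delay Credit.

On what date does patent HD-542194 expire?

April 13, 2036

Earliest priority filing: 27 May 2012.
Base term: 27 May 2012 + 21 years → 27 May 2033.
Opposition Stay Credit: +208 days → 21 December 2033.
Examination Delay Credit: +844 days → 13 April 2036.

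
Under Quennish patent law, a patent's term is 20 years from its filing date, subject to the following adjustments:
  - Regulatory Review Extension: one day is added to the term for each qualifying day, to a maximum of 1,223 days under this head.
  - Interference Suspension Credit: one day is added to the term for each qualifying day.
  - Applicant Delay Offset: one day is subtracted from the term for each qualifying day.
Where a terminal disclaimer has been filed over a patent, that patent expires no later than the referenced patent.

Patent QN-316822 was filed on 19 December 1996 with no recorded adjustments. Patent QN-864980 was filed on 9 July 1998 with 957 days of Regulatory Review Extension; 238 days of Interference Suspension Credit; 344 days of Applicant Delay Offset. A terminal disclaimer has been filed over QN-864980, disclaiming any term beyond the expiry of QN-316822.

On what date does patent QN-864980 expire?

December 19, 2016

Natural term of QN-864980:
  Base: filing + 20 years → 9 July 2018.
  Regulatory Review Extension: 957 days (within the 1223-day cap) → +957 days → 20 February 2021.
  Interference Suspension Credit: +238 days → 16 October 2021.
  Applicant Delay Offset: −344 days → 6 November 2020.
Expiry of referenced patent QN-316822:
  Base: filing + 20 years → 19 December 2016.
Terminal disclaimer: QN-864980 expires on the earlier of 6 November 2020 and 19 December 2016.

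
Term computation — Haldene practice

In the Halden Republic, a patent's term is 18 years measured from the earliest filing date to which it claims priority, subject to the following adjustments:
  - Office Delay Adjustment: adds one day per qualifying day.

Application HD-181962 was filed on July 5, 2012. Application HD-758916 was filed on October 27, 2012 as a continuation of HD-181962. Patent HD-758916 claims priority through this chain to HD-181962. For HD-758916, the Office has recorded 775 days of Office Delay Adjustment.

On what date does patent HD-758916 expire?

Earliest priority filing: 5 July 2012.
Base term: 5 July 2012 + 18 years → 5 July 2030.
Office Delay Adjustment: +775 days → 18 August 2032.

August 18, 2032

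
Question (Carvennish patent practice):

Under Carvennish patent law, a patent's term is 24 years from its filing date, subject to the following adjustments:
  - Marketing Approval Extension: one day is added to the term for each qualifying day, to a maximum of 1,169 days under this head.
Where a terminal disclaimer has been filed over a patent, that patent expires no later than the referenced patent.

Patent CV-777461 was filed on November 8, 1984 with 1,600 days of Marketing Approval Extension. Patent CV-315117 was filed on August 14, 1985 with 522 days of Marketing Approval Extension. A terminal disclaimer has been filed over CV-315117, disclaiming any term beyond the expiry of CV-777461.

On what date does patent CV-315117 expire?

2011-01-18

Natural term of CV-315117:
  Base: filing + 24 years → 14 August 2009.
  Marketing Approval Extension: 522 days (within the 1169-day cap) → +522 days → 18 January 2011.
Expiry of referenced patent CV-777461:
  Base: filing + 24 years → 8 November 2008.
  Marketing Approval Extension: 1600 days claimed exceeds the 1169-day cap, so +1169 days → 21 January 2012.
Terminal disclaimer: CV-315117 expires on the earlier of 18 January 2011 and 21 January 2012.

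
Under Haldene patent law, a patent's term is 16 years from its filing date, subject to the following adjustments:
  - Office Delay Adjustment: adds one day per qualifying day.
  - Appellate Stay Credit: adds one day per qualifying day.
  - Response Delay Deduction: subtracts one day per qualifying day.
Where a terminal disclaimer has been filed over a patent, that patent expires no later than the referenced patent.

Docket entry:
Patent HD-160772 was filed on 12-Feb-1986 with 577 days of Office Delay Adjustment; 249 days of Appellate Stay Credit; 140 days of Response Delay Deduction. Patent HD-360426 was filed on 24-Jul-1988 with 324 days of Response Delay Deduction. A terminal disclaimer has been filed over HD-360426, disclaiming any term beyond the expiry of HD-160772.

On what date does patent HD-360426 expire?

2003-09-04

Natural term of HD-360426:
  Base: filing + 16 years → 24 July 2004.
  Response Delay Deduction: −324 days → 4 September 2003.
Expiry of referenced patent HD-160772:
  Base: filing + 16 years → 12 February 2002.
  Office Delay Adjustment: +577 days → 12 September 2003.
  Appellate Stay Credit: +249 days → 18 May 2004.
  Response Delay Deduction: −140 days → 30 December 2003.
Terminal disclaimer: HD-360426 expires on the earlier of 4 September 2003 and 30 December 2003.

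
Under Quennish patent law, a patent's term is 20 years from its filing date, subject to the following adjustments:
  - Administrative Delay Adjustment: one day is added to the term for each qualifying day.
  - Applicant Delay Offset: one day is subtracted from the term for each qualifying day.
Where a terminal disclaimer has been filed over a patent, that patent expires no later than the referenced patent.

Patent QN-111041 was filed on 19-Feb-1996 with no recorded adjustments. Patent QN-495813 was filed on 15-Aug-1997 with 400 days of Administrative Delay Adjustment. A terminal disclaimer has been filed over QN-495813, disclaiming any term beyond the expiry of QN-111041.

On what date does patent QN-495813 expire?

Natural term of QN-495813:
  Base: filing + 20 years → 15 August 2017.
  Administrative Delay Adjustment: +400 days → 19 September 2018.
Expiry of referenced patent QN-111041:
  Base: filing + 20 years → 19 February 2016.
Terminal disclaimer: QN-495813 expires on the earlier of 19 September 2018 and 19 February 2016.

2016-02-19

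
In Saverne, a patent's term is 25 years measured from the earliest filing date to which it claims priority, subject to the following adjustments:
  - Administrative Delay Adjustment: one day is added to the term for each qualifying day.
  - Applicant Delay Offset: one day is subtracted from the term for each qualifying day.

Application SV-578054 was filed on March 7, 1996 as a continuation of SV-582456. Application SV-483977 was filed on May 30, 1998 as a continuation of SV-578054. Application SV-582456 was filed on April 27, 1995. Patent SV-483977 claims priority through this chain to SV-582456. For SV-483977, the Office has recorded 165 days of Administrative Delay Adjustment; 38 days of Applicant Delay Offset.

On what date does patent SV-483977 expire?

2020-09-01

Earliest priority filing: 27 April 1995.
Base term: 27 April 1995 + 25 years → 27 April 2020.
Administrative Delay Adjustment: +165 days → 9 October 2020.
Applicant Delay Offset: −38 days → 1 September 2020.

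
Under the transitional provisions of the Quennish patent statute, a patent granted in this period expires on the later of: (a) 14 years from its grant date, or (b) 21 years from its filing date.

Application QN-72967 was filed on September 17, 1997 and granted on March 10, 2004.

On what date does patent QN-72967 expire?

(a) grant + 14 years → 10 March 2018.
(b) filing + 21 years → 17 September 2018.
Later of the two: 17 September 2018.

September 17, 2018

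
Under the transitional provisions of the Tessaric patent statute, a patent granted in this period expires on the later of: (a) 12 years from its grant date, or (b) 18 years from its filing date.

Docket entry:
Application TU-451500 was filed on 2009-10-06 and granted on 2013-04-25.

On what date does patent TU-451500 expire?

October 6, 2027

(a) grant + 12 years → 25 April 2025.
(b) filing + 18 years → 6 October 2027.
Later of the two: 6 October 2027.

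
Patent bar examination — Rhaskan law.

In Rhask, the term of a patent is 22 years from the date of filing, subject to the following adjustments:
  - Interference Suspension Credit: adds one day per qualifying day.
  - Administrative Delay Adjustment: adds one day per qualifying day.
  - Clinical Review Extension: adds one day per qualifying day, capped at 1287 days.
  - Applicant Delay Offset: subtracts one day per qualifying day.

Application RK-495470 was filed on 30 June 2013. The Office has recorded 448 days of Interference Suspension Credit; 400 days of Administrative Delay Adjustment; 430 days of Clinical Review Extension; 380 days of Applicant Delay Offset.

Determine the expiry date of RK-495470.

December 14, 2037

Base term: filing date + 22 years → 30 June 2035.
Interference Suspension Credit: +448 days → 20 September 2036.
Administrative Delay Adjustment: +400 days → 25 October 2037.
Clinical Review Extension: 430 days (within the 1287-day cap) → +430 days → 29 December 2038.
Applicant Delay Offset: −380 days → 14 December 2037.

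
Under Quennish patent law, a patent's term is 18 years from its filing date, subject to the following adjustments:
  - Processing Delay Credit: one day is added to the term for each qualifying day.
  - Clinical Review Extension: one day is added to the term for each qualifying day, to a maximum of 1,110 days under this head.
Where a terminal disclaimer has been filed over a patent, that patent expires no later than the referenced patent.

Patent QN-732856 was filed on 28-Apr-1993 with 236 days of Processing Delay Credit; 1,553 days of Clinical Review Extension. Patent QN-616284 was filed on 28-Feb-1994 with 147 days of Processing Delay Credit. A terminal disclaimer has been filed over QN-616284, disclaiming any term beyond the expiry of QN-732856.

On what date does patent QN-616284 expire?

Natural term of QN-616284:
  Base: filing + 18 years → 28 February 2012.
  Processing Delay Credit: +147 days → 24 July 2012.
Expiry of referenced patent QN-732856:
  Base: filing + 18 years → 28 April 2011.
  Processing Delay Credit: +236 days → 20 December 2011.
  Clinical Review Extension: 1553 days claimed exceeds the 1110-day cap, so +1110 days → 3 January 2015.
Terminal disclaimer: QN-616284 expires on the earlier of 24 July 2012 and 3 January 2015.

2012-07-24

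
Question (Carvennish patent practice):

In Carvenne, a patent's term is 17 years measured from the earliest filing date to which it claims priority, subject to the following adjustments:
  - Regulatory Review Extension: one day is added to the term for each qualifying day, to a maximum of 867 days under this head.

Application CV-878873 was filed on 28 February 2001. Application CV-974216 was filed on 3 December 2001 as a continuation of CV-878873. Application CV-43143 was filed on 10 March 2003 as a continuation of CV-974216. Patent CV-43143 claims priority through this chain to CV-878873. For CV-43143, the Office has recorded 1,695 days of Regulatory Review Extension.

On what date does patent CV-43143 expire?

2020-07-14

Earliest priority filing: 28 February 2001.
Base term: 28 February 2001 + 17 years → 28 February 2018.
Regulatory Review Extension: 1695 days claimed exceeds the 867-day cap, so +867 days → 14 July 2020.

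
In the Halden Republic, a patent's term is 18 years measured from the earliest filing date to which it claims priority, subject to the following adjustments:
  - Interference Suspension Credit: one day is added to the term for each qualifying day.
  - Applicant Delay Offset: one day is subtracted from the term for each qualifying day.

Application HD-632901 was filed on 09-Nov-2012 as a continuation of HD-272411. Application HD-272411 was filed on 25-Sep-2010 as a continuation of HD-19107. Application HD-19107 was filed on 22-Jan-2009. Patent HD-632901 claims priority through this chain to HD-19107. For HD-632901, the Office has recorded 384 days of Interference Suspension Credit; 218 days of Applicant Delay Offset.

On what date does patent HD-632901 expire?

Earliest priority filing: 22 January 2009.
Base term: 22 January 2009 + 18 years → 22 January 2027.
Interference Suspension Credit: +384 days → 10 February 2028.
Applicant Delay Offset: −218 days → 7 July 2027.

July 7, 2027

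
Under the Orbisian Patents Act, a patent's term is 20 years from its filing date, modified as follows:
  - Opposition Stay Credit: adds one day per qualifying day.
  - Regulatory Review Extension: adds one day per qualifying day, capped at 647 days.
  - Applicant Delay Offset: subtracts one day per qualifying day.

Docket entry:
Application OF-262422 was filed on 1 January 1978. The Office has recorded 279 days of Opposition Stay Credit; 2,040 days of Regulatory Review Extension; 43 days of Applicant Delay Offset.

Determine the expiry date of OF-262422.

Base term: filing date + 20 years → 1 January 1998.
Opposition Stay Credit: +279 days → 7 October 1998.
Regulatory Review Extension: 2040 days claimed exceeds the 647-day cap, so +647 days → 15 July 2000.
Applicant Delay Offset: −43 days → 2 June 2000.

2000-06-02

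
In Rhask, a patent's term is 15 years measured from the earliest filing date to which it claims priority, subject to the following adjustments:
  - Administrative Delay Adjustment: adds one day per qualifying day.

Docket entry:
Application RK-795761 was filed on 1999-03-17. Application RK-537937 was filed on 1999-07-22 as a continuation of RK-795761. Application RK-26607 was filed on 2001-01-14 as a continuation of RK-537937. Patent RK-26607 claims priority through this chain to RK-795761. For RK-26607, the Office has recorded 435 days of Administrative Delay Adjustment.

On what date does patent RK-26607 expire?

Earliest priority filing: 17 March 1999.
Base term: 17 March 1999 + 15 years → 17 March 2014.
Administrative Delay Adjustment: +435 days → 26 May 2015.

2015-05-26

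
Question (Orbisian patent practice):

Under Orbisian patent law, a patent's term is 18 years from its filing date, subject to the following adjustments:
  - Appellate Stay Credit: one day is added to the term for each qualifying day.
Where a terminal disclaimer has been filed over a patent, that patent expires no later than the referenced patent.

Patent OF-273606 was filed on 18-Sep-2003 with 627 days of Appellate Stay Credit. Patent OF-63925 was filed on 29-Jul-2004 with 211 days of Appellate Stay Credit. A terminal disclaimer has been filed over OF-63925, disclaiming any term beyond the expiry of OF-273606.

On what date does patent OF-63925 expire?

February 25, 2023

Natural term of OF-63925:
  Base: filing + 18 years → 29 July 2022.
  Appellate Stay Credit: +211 days → 25 February 2023.
Expiry of referenced patent OF-273606:
  Base: filing + 18 years → 18 September 2021.
  Appellate Stay Credit: +627 days → 7 June 2023.
Terminal disclaimer: OF-63925 expires on the earlier of 25 February 2023 and 7 June 2023.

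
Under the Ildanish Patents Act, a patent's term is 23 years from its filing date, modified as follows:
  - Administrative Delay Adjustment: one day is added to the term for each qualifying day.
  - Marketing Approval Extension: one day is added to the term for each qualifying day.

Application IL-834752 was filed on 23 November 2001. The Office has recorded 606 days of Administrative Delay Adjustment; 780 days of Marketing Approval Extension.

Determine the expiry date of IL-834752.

2028-09-09

Base term: filing date + 23 years → 23 November 2024.
Administrative Delay Adjustment: +606 days → 22 July 2026.
Marketing Approval Extension: +780 days → 9 September 2028.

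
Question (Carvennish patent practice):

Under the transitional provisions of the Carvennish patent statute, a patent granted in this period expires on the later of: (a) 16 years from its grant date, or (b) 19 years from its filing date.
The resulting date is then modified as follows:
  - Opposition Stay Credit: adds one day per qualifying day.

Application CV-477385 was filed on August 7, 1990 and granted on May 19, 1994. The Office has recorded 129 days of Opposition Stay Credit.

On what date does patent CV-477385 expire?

2010-09-25

(a) grant + 16 years → 19 May 2010.
(b) filing + 19 years → 7 August 2009.
Later of the two: 19 May 2010.
Opposition Stay Credit: +129 days → 25 September 2010.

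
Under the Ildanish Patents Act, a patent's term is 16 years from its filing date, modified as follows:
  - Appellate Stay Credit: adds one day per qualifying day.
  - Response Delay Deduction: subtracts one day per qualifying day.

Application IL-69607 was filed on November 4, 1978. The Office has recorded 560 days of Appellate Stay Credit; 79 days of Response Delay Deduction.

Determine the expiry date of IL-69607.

Base term: filing date + 16 years → 4 November 1994.
Appellate Stay Credit: +560 days → 17 May 1996.
Response Delay Deduction: −79 days → 28 February 1996.

1996-02-28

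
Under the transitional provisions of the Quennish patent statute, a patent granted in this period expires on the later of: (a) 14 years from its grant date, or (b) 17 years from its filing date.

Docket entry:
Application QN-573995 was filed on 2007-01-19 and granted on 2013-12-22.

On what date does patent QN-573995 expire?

(a) grant + 14 years → 22 December 2027.
(b) filing + 17 years → 19 January 2024.
Later of the two: 22 December 2027.

2027-12-22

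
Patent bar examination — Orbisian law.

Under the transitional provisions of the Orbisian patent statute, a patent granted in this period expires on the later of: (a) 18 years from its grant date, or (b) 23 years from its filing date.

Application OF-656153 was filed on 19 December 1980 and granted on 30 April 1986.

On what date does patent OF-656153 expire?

2004-04-30

(a) grant + 18 years → 30 April 2004.
(b) filing + 23 years → 19 December 2003.
Later of the two: 30 April 2004.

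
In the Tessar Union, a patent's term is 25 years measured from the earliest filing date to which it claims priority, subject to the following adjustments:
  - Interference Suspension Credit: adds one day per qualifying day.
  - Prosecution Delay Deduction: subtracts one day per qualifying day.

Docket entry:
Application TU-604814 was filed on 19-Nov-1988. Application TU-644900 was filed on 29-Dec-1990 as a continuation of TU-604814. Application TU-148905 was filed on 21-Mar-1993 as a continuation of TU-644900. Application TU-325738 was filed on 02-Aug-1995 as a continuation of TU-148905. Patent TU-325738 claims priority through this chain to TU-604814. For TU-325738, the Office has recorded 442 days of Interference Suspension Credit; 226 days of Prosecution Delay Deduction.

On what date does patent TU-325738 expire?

2014-06-23

Earliest priority filing: 19 November 1988.
Base term: 19 November 1988 + 25 years → 19 November 2013.
Interference Suspension Credit: +442 days → 4 February 2015.
Prosecution Delay Deduction: −226 days → 23 June 2014.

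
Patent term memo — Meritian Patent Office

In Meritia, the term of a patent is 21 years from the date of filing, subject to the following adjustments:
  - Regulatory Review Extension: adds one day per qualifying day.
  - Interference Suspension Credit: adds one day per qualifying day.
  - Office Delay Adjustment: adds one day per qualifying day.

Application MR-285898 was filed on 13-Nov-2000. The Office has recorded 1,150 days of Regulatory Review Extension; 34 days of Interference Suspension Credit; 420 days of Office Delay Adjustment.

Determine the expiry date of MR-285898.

Base term: filing date + 21 years → 13 November 2021.
Regulatory Review Extension: +1150 days → 6 January 2025.
Interference Suspension Credit: +34 days → 9 February 2025.
Office Delay Adjustment: +420 days → 5 April 2026.

2026-04-05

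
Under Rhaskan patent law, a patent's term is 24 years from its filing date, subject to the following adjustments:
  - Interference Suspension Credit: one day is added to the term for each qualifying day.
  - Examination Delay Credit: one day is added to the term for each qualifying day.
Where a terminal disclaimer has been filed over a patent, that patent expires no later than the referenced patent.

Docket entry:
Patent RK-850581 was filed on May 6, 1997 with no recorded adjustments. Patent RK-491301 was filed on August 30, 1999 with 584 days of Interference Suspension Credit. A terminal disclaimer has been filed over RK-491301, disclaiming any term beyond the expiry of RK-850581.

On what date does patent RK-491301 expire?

2021-05-06

Natural term of RK-491301:
  Base: filing + 24 years → 30 August 2023.
  Interference Suspension Credit: +584 days → 5 April 2025.
Expiry of referenced patent RK-850581:
  Base: filing + 24 years → 6 May 2021.
Terminal disclaimer: RK-491301 expires on the earlier of 5 April 2025 and 6 May 2021.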